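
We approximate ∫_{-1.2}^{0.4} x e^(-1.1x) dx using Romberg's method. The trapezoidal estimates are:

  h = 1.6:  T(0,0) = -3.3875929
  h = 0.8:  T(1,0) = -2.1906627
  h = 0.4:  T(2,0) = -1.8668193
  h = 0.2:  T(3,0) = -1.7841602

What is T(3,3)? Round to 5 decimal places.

-1.75645

Richardson extrapolation on the trapezoidal column (denominator 4−1=3):
T(1,1) = (4·(-2.1906627) − (-3.3875929)) / 3 = -1.7916860
T(2,1) = -1.8668193 + (-1.8668193 − (-2.1906627))/3 = -1.7588715
T(3,1) = -1.7841602 + (-1.7841602 − (-1.8668193))/3 = -1.7566072
T(2,2) = -1.7588715 + (-1.7588715 − (-1.7916860))/15 = -1.7566839
T(3,2) = (16·(-1.7566072) − (-1.7588715)) / 15 = -1.7564562
T(3,3) = (64·(-1.7564562) − (-1.7566839)) / 63 = -1.7564526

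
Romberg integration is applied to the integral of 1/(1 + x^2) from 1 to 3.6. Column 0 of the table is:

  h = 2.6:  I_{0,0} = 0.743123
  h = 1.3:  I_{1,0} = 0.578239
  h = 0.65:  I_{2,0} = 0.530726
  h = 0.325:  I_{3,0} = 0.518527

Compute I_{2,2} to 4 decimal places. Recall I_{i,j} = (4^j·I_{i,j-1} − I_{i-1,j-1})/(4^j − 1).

Richardson extrapolation on the trapezoidal column (denominator 4−1=3):
I_{1,1} = 0.578239 + (0.578239 − 0.743123)/3 = 0.523278
I_{2,1} = 0.530726 + (0.530726 − 0.578239)/3 = 0.514888
I_{2,2} = (16·0.514888 − 0.523278) / 15 = 0.514329
(Column j=1 coincides with Simpson's rule on the same nodes.)

0.5143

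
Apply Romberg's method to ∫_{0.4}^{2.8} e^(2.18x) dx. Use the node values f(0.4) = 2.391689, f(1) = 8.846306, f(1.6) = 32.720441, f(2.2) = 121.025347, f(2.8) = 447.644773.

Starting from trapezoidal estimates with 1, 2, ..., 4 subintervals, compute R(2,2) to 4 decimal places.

205.3012

R(0,0) (trapezoid, 1 panel, h=2.4000): 540.043754
R(1,0) (trapezoid, 2 panels, h=1.2000): 309.286406
R(2,0) (trapezoid, 4 panels, h=0.6000): 232.566195
R(1,1) = 309.286406 + (309.286406 − 540.043754)/3 = 232.367290
R(2,1) = 232.566195 + (232.566195 − 309.286406)/3 = 206.992791
R(2,2) = 206.992791 + (206.992791 − 232.367290)/15 = 205.301158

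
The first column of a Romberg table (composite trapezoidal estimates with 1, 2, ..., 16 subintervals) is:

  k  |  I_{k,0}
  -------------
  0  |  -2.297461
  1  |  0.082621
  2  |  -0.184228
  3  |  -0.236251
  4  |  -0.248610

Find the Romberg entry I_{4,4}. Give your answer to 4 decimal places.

-0.2527

I_{1,1} = 0.082621 + (0.082621 − (-2.297461))/3 = 0.875982
I_{2,1} = (4·(-0.184228) − 0.082621) / 3 = -0.273178
I_{3,1} = -0.236251 + (-0.236251 − (-0.184228))/3 = -0.253592
I_{4,1} = (4·(-0.248610) − (-0.236251)) / 3 = -0.252730
I_{2,2} = -0.273178 + (-0.273178 − 0.875982)/15 = -0.349789
I_{3,2} = -0.253592 + (-0.253592 − (-0.273178))/15 = -0.252286
I_{4,2} = (16·(-0.252730) − (-0.253592)) / 15 = -0.252673
I_{3,3} = -0.252286 + (-0.252286 − (-0.349789))/63 = -0.250738
I_{4,3} = (64·(-0.252673) − (-0.252286)) / 63 = -0.252679
I_{4,4} = (256·(-0.252679) − (-0.250738)) / 255 = -0.252687
(Column j=1 coincides with Simpson's rule on the same nodes.)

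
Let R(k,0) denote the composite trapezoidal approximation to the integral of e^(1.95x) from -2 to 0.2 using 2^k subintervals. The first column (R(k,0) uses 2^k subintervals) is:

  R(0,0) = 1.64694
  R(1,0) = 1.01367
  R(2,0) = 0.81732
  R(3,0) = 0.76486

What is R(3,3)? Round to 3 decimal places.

0.747

Richardson extrapolation on the trapezoidal column (denominator 4−1=3):
R(1,1) = 1.01367 + (1.01367 − 1.64694)/3 = 0.80258
R(2,1) = 0.81732 + (0.81732 − 1.01367)/3 = 0.75187
R(3,1) = (4·0.76486 − 0.81732) / 3 = 0.74737
R(2,2) = 0.75187 + (0.75187 − 0.80258)/15 = 0.74849
R(3,2) = (16·0.74737 − 0.75187) / 15 = 0.74707
R(3,3) = (64·0.74707 − 0.74849) / 63 = 0.74705
(Column j=1 coincides with Simpson's rule on the same nodes.)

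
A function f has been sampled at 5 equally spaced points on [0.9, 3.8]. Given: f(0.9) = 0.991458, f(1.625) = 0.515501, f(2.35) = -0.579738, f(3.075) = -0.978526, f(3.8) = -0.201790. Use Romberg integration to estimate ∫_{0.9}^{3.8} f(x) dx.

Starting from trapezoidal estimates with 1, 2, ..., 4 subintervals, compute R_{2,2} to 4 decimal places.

R_{0,0} (trapezoid, 1 panel, h=2.9000): 1.145019
R_{1,0} (trapezoid, 2 panels, h=1.4500): -0.268111
R_{2,0} (trapezoid, 4 panels, h=0.7250): -0.469749
R_{1,1} = -0.268111 + (-0.268111 − 1.145019)/3 = -0.739154
R_{2,1} = -0.469749 + (-0.469749 − (-0.268111))/3 = -0.536962
R_{2,2} = -0.536962 + (-0.536962 − (-0.739154))/15 = -0.523483

-0.5235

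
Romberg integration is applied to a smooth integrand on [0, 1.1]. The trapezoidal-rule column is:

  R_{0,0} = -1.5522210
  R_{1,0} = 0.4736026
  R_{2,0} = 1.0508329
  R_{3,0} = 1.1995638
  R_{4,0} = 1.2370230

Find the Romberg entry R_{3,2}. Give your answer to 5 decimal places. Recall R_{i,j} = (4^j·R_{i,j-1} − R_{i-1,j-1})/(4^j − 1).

Richardson extrapolation on the trapezoidal column (denominator 4−1=3):
R_{2,1} = (4·1.0508329 − 0.4736026) / 3 = 1.2432430
R_{3,1} = 1.1995638 + (1.1995638 − 1.0508329)/3 = 1.2491408
R_{3,2} = 1.2491408 + (1.2491408 − 1.2432430)/15 = 1.2495340

1.24953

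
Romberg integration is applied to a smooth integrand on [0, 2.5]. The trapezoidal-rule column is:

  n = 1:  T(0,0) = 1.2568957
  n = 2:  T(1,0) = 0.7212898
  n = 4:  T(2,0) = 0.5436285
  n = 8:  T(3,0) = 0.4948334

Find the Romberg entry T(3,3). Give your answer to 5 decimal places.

Richardson extrapolation on the trapezoidal column (denominator 4−1=3):
T(1,1) = (4·0.7212898 − 1.2568957) / 3 = 0.5427545
T(2,1) = 0.5436285 + (0.5436285 − 0.7212898)/3 = 0.4844081
T(3,1) = 0.4948334 + (0.4948334 − 0.5436285)/3 = 0.4785684
T(2,2) = (16·0.4844081 − 0.5427545) / 15 = 0.4805183
T(3,2) = (16·0.4785684 − 0.4844081) / 15 = 0.4781791
T(3,3) = (64·0.4781791 − 0.4805183) / 63 = 0.4781420
(Column j=1 coincides with Simpson's rule on the same nodes.)

0.47814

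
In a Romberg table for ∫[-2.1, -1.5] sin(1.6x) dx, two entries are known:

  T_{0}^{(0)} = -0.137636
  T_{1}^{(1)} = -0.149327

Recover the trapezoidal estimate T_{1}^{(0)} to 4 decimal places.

-0.1464

From T_{1}^{(1)} = (4·T_{1}^{(0)} − T_{0}^{(0)})/3, solve for T_{1}^{(0)}:
4·T_{1}^{(0)} = 3·(-0.149327) + (-0.137636) = -0.585617
T_{1}^{(0)} = -0.146404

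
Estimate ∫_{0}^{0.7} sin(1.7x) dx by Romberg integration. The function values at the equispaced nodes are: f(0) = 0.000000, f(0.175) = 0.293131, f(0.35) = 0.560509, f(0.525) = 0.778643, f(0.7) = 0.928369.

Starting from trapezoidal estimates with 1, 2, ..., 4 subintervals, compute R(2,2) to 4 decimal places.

0.3696

R(0,0) (trapezoid, 1 panel, h=0.7000): 0.324929
R(1,0) (trapezoid, 2 panels, h=0.3500): 0.358643
R(2,0) (trapezoid, 4 panels, h=0.1750): 0.366882
R(1,1) = 0.358643 + (0.358643 − 0.324929)/3 = 0.369881
R(2,1) = 0.366882 + (0.366882 − 0.358643)/3 = 0.369628
R(2,2) = 0.369628 + (0.369628 − 0.369881)/15 = 0.369611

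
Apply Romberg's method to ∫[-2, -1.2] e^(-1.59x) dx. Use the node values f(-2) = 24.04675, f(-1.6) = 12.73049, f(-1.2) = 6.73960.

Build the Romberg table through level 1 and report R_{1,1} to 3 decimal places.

10.894

R_{0,0} (trapezoid, 1 panel, h=0.8000): 12.31454
R_{1,0} (trapezoid, 2 panels, h=0.4000): 11.24947
R_{1,1} = 11.24947 + (11.24947 − 12.31454)/3 = 10.89445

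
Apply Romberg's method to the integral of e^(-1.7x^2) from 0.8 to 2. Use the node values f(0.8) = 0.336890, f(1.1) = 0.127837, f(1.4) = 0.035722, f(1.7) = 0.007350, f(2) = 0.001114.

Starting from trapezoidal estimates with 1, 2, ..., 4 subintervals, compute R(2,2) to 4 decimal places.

R(0,0) (trapezoid, 1 panel, h=1.2000): 0.202802
R(1,0) (trapezoid, 2 panels, h=0.6000): 0.122834
R(2,0) (trapezoid, 4 panels, h=0.3000): 0.101973
R(1,1) = 0.122834 + (0.122834 − 0.202802)/3 = 0.096178
R(2,1) = 0.101973 + (0.101973 − 0.122834)/3 = 0.095019
R(2,2) = 0.095019 + (0.095019 − 0.096178)/15 = 0.094942

0.0949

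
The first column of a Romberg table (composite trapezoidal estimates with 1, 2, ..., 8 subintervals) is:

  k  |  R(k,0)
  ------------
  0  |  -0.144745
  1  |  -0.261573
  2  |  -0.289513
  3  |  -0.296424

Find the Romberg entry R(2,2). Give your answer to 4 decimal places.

-0.2987

R(1,1) = -0.261573 + (-0.261573 − (-0.144745))/3 = -0.300516
R(2,1) = (4·(-0.289513) − (-0.261573)) / 3 = -0.298826
R(2,2) = (16·(-0.298826) − (-0.300516)) / 15 = -0.298713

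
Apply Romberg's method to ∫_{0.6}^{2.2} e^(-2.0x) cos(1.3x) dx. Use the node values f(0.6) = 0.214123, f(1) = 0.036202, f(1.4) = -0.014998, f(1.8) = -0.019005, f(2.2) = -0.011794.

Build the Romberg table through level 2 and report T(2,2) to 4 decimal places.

T(0,0) (trapezoid, 1 panel, h=1.6000): 0.161863
T(1,0) (trapezoid, 2 panels, h=0.8000): 0.068933
T(2,0) (trapezoid, 4 panels, h=0.4000): 0.041345
T(1,1) = 0.068933 + (0.068933 − 0.161863)/3 = 0.037956
T(2,1) = 0.041345 + (0.041345 − 0.068933)/3 = 0.032149
T(2,2) = 0.032149 + (0.032149 − 0.037956)/15 = 0.031762

0.0318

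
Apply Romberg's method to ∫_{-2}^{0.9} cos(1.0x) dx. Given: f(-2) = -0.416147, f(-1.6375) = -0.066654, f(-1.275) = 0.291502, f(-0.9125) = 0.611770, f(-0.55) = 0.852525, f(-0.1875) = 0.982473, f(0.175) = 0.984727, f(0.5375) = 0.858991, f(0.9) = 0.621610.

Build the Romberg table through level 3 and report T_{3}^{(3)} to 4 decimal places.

1.6926

T_{0}^{(0)} (trapezoid, 1 panel, h=2.9000): 0.297921
T_{1}^{(0)} (trapezoid, 2 panels, h=1.4500): 1.385122
T_{2}^{(0)} (trapezoid, 4 panels, h=0.7250): 1.617827
T_{3}^{(0)} (trapezoid, 8 panels, h=0.3625): 1.674049
T_{1}^{(1)} = 1.385122 + (1.385122 − 0.297921)/3 = 1.747522
T_{2}^{(1)} = 1.617827 + (1.617827 − 1.385122)/3 = 1.695395
T_{3}^{(1)} = 1.674049 + (1.674049 − 1.617827)/3 = 1.692790
T_{2}^{(2)} = 1.695395 + (1.695395 − 1.747522)/15 = 1.691920
T_{3}^{(2)} = 1.692790 + (1.692790 − 1.695395)/15 = 1.692616
T_{3}^{(3)} = 1.692616 + (1.692616 − 1.691920)/63 = 1.692627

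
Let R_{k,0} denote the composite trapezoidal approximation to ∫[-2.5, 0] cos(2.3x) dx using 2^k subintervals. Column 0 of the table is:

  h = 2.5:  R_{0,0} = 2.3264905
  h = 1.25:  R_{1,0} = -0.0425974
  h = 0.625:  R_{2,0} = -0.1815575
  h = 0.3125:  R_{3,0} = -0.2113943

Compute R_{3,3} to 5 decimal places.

-0.22143

R_{1,1} = (4·(-0.0425974) − 2.3264905) / 3 = -0.8322934
R_{2,1} = -0.1815575 + (-0.1815575 − (-0.0425974))/3 = -0.2278775
R_{3,1} = (4·(-0.2113943) − (-0.1815575)) / 3 = -0.2213399
R_{2,2} = (16·(-0.2278775) − (-0.8322934)) / 15 = -0.1875831
R_{3,2} = -0.2213399 + (-0.2213399 − (-0.2278775))/15 = -0.2209041
R_{3,3} = (64·(-0.2209041) − (-0.1875831)) / 63 = -0.2214330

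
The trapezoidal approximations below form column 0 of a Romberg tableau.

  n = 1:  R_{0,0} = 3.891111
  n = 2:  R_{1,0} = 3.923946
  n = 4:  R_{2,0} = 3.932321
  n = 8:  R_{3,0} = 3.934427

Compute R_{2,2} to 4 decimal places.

Richardson extrapolation on the trapezoidal column (denominator 4−1=3):
R_{1,1} = 3.923946 + (3.923946 − 3.891111)/3 = 3.934891
R_{2,1} = (4·3.932321 − 3.923946) / 3 = 3.935113
R_{2,2} = 3.935113 + (3.935113 − 3.934891)/15 = 3.935128

3.9351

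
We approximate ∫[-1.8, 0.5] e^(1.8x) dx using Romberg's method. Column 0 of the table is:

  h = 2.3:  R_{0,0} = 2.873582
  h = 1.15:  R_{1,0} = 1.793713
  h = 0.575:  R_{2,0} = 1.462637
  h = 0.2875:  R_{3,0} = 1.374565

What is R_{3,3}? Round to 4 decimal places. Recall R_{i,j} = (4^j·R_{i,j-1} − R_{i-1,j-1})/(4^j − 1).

Richardson extrapolation on the trapezoidal column (denominator 4−1=3):
R_{1,1} = 1.793713 + (1.793713 − 2.873582)/3 = 1.433757
R_{2,1} = (4·1.462637 − 1.793713) / 3 = 1.352278
R_{3,1} = (4·1.374565 − 1.462637) / 3 = 1.345208
R_{2,2} = 1.352278 + (1.352278 − 1.433757)/15 = 1.346846
R_{3,2} = 1.345208 + (1.345208 − 1.352278)/15 = 1.344737
R_{3,3} = (64·1.344737 − 1.346846) / 63 = 1.344704

1.3447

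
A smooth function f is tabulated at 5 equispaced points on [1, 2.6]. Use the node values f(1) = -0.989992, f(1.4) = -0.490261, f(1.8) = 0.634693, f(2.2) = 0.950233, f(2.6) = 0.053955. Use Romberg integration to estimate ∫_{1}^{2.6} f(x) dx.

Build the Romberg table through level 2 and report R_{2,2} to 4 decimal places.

0.2806

R_{0,0} (trapezoid, 1 panel, h=1.6000): -0.748830
R_{1,0} (trapezoid, 2 panels, h=0.8000): 0.133340
R_{2,0} (trapezoid, 4 panels, h=0.4000): 0.250659
R_{1,1} = 0.133340 + (0.133340 − (-0.748830))/3 = 0.427397
R_{2,1} = 0.250659 + (0.250659 − 0.133340)/3 = 0.289765
R_{2,2} = 0.289765 + (0.289765 − 0.427397)/15 = 0.280590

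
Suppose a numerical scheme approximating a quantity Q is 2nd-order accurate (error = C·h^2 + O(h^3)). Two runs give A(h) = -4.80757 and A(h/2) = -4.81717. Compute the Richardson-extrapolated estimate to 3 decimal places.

-4.820

Extrapolated value = (4·A(h/2) − A(h)) / (4 − 1)
= (4·(-4.81717) − (-4.80757)) / 3
= -14.46111 / 3 = -4.82037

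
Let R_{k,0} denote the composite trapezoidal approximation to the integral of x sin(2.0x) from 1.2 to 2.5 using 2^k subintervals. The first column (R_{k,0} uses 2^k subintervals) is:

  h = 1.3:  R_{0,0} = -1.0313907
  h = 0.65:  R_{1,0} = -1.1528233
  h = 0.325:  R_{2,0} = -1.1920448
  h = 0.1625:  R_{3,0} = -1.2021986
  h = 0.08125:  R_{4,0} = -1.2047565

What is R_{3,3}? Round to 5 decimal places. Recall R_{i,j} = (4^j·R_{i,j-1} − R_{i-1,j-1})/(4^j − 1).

-1.20561

R_{1,1} = (4·(-1.1528233) − (-1.0313907)) / 3 = -1.1933008
R_{2,1} = -1.1920448 + (-1.1920448 − (-1.1528233))/3 = -1.2051186
R_{3,1} = (4·(-1.2021986) − (-1.1920448)) / 3 = -1.2055832
R_{2,2} = (16·(-1.2051186) − (-1.1933008)) / 15 = -1.2059065
R_{3,2} = -1.2055832 + (-1.2055832 − (-1.2051186))/15 = -1.2056142
R_{3,3} = -1.2056142 + (-1.2056142 − (-1.2059065))/63 = -1.2056096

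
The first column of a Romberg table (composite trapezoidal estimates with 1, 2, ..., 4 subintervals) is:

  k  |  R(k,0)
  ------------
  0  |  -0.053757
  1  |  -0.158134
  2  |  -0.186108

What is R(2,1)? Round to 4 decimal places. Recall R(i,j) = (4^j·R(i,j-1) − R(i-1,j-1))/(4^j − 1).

-0.1954

Richardson extrapolation on the trapezoidal column (denominator 4−1=3):
R(2,1) = -0.186108 + (-0.186108 − (-0.158134))/3 = -0.195433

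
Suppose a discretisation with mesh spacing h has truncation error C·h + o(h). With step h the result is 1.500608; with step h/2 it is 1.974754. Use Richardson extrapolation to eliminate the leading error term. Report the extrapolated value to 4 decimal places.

2.4489

The leading error scales as h; refining by a factor of 2 reduces it by 2^1 = 2.
Extrapolated value = (2·A(h/2) − A(h)) / (2 − 1)
= (2·1.974754 − 1.500608) / 1
= 2.448900 / 1 = 2.448900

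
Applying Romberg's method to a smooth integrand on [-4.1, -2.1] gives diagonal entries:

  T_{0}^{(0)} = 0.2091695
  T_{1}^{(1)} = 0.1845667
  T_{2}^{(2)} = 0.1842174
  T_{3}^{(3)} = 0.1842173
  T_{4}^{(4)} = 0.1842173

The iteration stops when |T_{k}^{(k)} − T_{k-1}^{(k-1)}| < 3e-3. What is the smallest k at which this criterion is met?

|T_{1}^{(1)} − T_{0}^{(0)}| = 0.0246028 ≥ 3e-3
|T_{2}^{(2)} − T_{1}^{(1)}| = 0.0003493 < 3e-3

k = 2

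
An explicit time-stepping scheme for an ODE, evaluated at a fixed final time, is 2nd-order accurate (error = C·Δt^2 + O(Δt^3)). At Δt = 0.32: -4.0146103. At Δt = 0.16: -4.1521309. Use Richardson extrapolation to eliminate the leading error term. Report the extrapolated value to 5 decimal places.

-4.19797

Extrapolated value = (4·A(Δt/2) − A(Δt)) / (4 − 1)
= (4·(-4.1521309) − (-4.0146103)) / 3
= -12.5939133 / 3 = -4.1979711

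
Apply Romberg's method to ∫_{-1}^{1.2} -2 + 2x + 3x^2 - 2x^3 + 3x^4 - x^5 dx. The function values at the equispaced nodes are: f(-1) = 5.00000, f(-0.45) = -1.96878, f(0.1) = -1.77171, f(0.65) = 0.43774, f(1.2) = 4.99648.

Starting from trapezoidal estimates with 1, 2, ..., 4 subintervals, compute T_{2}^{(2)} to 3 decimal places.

-0.007

T_{0}^{(0)} (trapezoid, 1 panel, h=2.2000): 10.99613
T_{1}^{(0)} (trapezoid, 2 panels, h=1.1000): 3.54918
T_{2}^{(0)} (trapezoid, 4 panels, h=0.5500): 0.93252
T_{1}^{(1)} = 3.54918 + (3.54918 − 10.99613)/3 = 1.06686
T_{2}^{(1)} = 0.93252 + (0.93252 − 3.54918)/3 = 0.06030
T_{2}^{(2)} = 0.06030 + (0.06030 − 1.06686)/15 = -0.00680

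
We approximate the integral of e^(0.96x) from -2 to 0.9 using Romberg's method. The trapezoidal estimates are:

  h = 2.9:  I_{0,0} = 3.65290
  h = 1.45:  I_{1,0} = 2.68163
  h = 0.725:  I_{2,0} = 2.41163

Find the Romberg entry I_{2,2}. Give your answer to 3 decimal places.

Richardson extrapolation on the trapezoidal column (denominator 4−1=3):
I_{1,1} = 2.68163 + (2.68163 − 3.65290)/3 = 2.35787
I_{2,1} = 2.41163 + (2.41163 − 2.68163)/3 = 2.32163
I_{2,2} = 2.32163 + (2.32163 − 2.35787)/15 = 2.31921
(Column j=1 coincides with Simpson's rule on the same nodes.)

2.319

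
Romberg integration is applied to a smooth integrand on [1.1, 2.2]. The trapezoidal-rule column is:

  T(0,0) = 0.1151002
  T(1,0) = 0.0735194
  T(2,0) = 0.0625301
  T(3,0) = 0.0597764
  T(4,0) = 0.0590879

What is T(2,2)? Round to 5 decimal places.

Richardson extrapolation on the trapezoidal column (denominator 4−1=3):
T(1,1) = (4·0.0735194 − 0.1151002) / 3 = 0.0596591
T(2,1) = 0.0625301 + (0.0625301 − 0.0735194)/3 = 0.0588670
T(2,2) = 0.0588670 + (0.0588670 − 0.0596591)/15 = 0.0588142

0.05881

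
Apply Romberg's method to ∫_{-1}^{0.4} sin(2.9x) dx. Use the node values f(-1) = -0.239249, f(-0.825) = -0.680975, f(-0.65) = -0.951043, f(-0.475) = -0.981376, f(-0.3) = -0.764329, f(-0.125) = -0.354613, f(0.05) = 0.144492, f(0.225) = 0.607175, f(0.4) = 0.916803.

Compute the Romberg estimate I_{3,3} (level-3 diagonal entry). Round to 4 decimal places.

I_{0,0} (trapezoid, 1 panel, h=1.4000): 0.474288
I_{1,0} (trapezoid, 2 panels, h=0.7000): -0.297886
I_{2,0} (trapezoid, 4 panels, h=0.3500): -0.431236
I_{3,0} (trapezoid, 8 panels, h=0.1750): -0.462331
I_{1,1} = -0.297886 + (-0.297886 − 0.474288)/3 = -0.555277
I_{2,1} = -0.431236 + (-0.431236 − (-0.297886))/3 = -0.475686
I_{3,1} = -0.462331 + (-0.462331 − (-0.431236))/3 = -0.472696
I_{2,2} = -0.475686 + (-0.475686 − (-0.555277))/15 = -0.470380
I_{3,2} = -0.472696 + (-0.472696 − (-0.475686))/15 = -0.472497
I_{3,3} = -0.472497 + (-0.472497 − (-0.470380))/63 = -0.472531

-0.4725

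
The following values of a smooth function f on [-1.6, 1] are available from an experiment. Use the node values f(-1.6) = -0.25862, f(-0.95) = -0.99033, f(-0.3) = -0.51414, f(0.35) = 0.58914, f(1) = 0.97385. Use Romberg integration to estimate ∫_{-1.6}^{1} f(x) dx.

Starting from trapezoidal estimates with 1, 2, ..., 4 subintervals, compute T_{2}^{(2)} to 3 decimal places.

T_{0}^{(0)} (trapezoid, 1 panel, h=2.6000): 0.92980
T_{1}^{(0)} (trapezoid, 2 panels, h=1.3000): -0.20348
T_{2}^{(0)} (trapezoid, 4 panels, h=0.6500): -0.36251
T_{1}^{(1)} = -0.20348 + (-0.20348 − 0.92980)/3 = -0.58124
T_{2}^{(1)} = -0.36251 + (-0.36251 − (-0.20348))/3 = -0.41552
T_{2}^{(2)} = -0.41552 + (-0.41552 − (-0.58124))/15 = -0.40447

-0.404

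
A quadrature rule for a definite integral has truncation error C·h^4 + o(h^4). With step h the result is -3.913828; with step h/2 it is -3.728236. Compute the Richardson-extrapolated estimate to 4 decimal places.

Extrapolated value = (16·A(h/2) − A(h)) / (16 − 1)
= (16·(-3.728236) − (-3.913828)) / 15
= -55.737948 / 15 = -3.715863

-3.7159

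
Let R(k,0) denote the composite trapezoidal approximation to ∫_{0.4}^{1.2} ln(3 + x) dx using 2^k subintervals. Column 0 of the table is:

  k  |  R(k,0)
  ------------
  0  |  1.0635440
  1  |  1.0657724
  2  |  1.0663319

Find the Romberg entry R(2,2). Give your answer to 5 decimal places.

R(1,1) = 1.0657724 + (1.0657724 − 1.0635440)/3 = 1.0665152
R(2,1) = (4·1.0663319 − 1.0657724) / 3 = 1.0665184
R(2,2) = (16·1.0665184 − 1.0665152) / 15 = 1.0665186

1.06652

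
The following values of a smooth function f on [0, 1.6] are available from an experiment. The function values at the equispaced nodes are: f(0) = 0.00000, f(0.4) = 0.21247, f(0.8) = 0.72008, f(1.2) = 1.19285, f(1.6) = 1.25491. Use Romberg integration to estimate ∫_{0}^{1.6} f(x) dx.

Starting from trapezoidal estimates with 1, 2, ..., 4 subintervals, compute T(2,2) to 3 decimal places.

1.109

T(0,0) (trapezoid, 1 panel, h=1.6000): 1.00393
T(1,0) (trapezoid, 2 panels, h=0.8000): 1.07803
T(2,0) (trapezoid, 4 panels, h=0.4000): 1.10114
T(1,1) = 1.07803 + (1.07803 − 1.00393)/3 = 1.10273
T(2,1) = 1.10114 + (1.10114 − 1.07803)/3 = 1.10884
T(2,2) = 1.10884 + (1.10884 − 1.10273)/15 = 1.10925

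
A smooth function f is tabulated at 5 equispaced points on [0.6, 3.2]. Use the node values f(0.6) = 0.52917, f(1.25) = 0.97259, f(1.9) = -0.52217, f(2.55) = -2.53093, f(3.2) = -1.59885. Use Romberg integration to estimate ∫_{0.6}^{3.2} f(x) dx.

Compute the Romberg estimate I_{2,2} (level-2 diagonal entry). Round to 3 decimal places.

-1.838

I_{0,0} (trapezoid, 1 panel, h=2.6000): -1.39058
I_{1,0} (trapezoid, 2 panels, h=1.3000): -1.37411
I_{2,0} (trapezoid, 4 panels, h=0.6500): -1.69998
I_{1,1} = -1.37411 + (-1.37411 − (-1.39058))/3 = -1.36862
I_{2,1} = -1.69998 + (-1.69998 − (-1.37411))/3 = -1.80860
I_{2,2} = -1.80860 + (-1.80860 − (-1.36862))/15 = -1.83793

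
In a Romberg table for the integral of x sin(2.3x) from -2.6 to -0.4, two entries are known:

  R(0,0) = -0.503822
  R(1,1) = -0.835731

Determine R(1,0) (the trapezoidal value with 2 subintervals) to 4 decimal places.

From R(1,1) = (4·R(1,0) − R(0,0))/3, solve for R(1,0):
4·R(1,0) = 3·(-0.835731) + (-0.503822) = -3.011015
R(1,0) = -0.752754

-0.7528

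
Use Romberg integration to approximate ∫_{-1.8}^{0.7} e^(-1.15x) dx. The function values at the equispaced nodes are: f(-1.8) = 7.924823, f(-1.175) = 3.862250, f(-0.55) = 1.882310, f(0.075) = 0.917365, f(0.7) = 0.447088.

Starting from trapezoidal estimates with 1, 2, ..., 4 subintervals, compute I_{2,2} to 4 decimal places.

I_{0,0} (trapezoid, 1 panel, h=2.5000): 10.464889
I_{1,0} (trapezoid, 2 panels, h=1.2500): 7.585332
I_{2,0} (trapezoid, 4 panels, h=0.6250): 6.779925
I_{1,1} = 7.585332 + (7.585332 − 10.464889)/3 = 6.625480
I_{2,1} = 6.779925 + (6.779925 − 7.585332)/3 = 6.511456
I_{2,2} = 6.511456 + (6.511456 − 6.625480)/15 = 6.503854

6.5039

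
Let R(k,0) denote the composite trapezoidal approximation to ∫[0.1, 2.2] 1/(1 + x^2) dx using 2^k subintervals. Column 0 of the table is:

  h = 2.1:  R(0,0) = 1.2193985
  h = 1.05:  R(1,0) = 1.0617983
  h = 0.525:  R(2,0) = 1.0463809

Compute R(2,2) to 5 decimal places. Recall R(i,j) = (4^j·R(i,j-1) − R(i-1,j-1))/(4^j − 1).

R(1,1) = (4·1.0617983 − 1.2193985) / 3 = 1.0092649
R(2,1) = 1.0463809 + (1.0463809 − 1.0617983)/3 = 1.0412418
R(2,2) = 1.0412418 + (1.0412418 − 1.0092649)/15 = 1.0433736

1.04337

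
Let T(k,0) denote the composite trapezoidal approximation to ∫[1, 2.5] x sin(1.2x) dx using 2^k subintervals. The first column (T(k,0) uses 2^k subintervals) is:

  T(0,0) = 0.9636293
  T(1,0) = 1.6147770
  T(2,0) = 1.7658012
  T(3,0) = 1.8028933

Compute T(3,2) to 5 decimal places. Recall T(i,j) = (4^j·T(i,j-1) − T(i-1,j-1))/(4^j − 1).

1.81520

T(2,1) = 1.7658012 + (1.7658012 − 1.6147770)/3 = 1.8161426
T(3,1) = 1.8028933 + (1.8028933 − 1.7658012)/3 = 1.8152573
T(3,2) = (16·1.8152573 − 1.8161426) / 15 = 1.8151983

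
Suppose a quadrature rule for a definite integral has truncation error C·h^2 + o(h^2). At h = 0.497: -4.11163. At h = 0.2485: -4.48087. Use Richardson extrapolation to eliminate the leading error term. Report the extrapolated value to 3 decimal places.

-4.604

The leading error scales as h^2; refining by a factor of 2 reduces it by 2^2 = 4.
Extrapolated value = (4·A(h/2) − A(h)) / (4 − 1)
= (4·(-4.48087) − (-4.11163)) / 3
= -13.81185 / 3 = -4.60395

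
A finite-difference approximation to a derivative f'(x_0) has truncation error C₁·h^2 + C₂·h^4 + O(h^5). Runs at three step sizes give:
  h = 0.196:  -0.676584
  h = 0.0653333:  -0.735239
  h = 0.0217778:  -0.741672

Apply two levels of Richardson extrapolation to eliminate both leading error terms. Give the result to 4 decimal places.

First eliminate the h^2 term (factor 3^2 = 9):
  B₁ = (9·(-0.735239) − (-0.676584))/8 = -0.742571
  B₂ = (9·(-0.741672) − (-0.735239))/8 = -0.742476
Then eliminate the h^4 term (factor 3^4 = 81):
  (81·(-0.742476) − (-0.742571))/80 = -0.742475

-0.7425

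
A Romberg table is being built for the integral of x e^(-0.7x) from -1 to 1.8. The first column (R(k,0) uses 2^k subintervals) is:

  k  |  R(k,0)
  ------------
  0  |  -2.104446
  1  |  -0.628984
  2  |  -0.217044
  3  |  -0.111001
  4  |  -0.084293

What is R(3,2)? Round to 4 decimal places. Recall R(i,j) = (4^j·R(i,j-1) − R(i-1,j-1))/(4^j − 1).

R(2,1) = (4·(-0.217044) − (-0.628984)) / 3 = -0.079731
R(3,1) = (4·(-0.111001) − (-0.217044)) / 3 = -0.075653
R(3,2) = -0.075653 + (-0.075653 − (-0.079731))/15 = -0.075381

-0.0754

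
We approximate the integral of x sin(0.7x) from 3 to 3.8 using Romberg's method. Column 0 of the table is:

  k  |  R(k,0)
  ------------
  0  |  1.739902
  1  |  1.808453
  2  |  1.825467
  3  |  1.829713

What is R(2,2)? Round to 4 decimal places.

Richardson extrapolation on the trapezoidal column (denominator 4−1=3):
R(1,1) = 1.808453 + (1.808453 − 1.739902)/3 = 1.831303
R(2,1) = (4·1.825467 − 1.808453) / 3 = 1.831138
R(2,2) = (16·1.831138 − 1.831303) / 15 = 1.831127

1.8311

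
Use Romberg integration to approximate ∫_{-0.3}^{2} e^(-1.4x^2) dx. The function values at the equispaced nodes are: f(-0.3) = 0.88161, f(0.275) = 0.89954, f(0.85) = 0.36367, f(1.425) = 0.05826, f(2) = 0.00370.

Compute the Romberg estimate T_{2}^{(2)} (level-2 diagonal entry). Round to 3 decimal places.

1.053

T_{0}^{(0)} (trapezoid, 1 panel, h=2.3000): 1.01811
T_{1}^{(0)} (trapezoid, 2 panels, h=1.1500): 0.92727
T_{2}^{(0)} (trapezoid, 4 panels, h=0.5750): 1.01437
T_{1}^{(1)} = 0.92727 + (0.92727 − 1.01811)/3 = 0.89699
T_{2}^{(1)} = 1.01437 + (1.01437 − 0.92727)/3 = 1.04340
T_{2}^{(2)} = 1.04340 + (1.04340 − 0.89699)/15 = 1.05316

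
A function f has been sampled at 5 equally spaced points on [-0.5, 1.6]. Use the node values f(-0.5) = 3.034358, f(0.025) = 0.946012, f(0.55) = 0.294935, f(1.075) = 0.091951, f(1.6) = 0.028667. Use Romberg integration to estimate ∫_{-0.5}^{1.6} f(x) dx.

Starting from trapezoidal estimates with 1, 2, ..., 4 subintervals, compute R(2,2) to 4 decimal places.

1.3579

R(0,0) (trapezoid, 1 panel, h=2.1000): 3.216176
R(1,0) (trapezoid, 2 panels, h=1.0500): 1.917770
R(2,0) (trapezoid, 4 panels, h=0.5250): 1.503816
R(1,1) = 1.917770 + (1.917770 − 3.216176)/3 = 1.484968
R(2,1) = 1.503816 + (1.503816 − 1.917770)/3 = 1.365831
R(2,2) = 1.365831 + (1.365831 − 1.484968)/15 = 1.357889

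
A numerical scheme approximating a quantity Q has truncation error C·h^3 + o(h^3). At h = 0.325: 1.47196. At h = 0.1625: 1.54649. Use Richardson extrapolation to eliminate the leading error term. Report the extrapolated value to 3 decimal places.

1.557

The leading error scales as h^3; refining by a factor of 2 reduces it by 2^3 = 8.
Extrapolated value = (8·A(h/2) − A(h)) / (8 − 1)
= (8·1.54649 − 1.47196) / 7
= 10.89996 / 7 = 1.55714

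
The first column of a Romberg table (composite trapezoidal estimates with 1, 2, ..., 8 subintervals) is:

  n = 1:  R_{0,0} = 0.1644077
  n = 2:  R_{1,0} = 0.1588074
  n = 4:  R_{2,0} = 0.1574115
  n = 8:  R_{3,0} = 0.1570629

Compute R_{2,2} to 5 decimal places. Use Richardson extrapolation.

0.15695

R_{1,1} = 0.1588074 + (0.1588074 − 0.1644077)/3 = 0.1569406
R_{2,1} = (4·0.1574115 − 0.1588074) / 3 = 0.1569462
R_{2,2} = 0.1569462 + (0.1569462 − 0.1569406)/15 = 0.1569466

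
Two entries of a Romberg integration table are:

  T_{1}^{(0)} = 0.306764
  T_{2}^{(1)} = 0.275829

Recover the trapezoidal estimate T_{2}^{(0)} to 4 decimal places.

0.2836

From T_{2}^{(1)} = (4·T_{2}^{(0)} − T_{1}^{(0)})/3, solve for T_{2}^{(0)}:
4·T_{2}^{(0)} = 3·0.275829 + 0.306764 = 1.134251
T_{2}^{(0)} = 0.283563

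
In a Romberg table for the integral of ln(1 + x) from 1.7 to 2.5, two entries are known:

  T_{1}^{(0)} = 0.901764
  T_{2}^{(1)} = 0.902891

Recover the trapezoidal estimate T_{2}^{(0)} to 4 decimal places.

From T_{2}^{(1)} = (4·T_{2}^{(0)} − T_{1}^{(0)})/3, solve for T_{2}^{(0)}:
4·T_{2}^{(0)} = 3·0.902891 + 0.901764 = 3.610437
T_{2}^{(0)} = 0.902609

0.9026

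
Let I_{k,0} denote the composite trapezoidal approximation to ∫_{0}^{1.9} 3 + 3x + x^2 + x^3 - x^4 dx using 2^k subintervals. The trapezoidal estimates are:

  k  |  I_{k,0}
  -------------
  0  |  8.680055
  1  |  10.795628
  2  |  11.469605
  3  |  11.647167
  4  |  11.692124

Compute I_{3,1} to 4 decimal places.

Richardson extrapolation on the trapezoidal column (denominator 4−1=3):
I_{3,1} = 11.647167 + (11.647167 − 11.469605)/3 = 11.706354

11.7064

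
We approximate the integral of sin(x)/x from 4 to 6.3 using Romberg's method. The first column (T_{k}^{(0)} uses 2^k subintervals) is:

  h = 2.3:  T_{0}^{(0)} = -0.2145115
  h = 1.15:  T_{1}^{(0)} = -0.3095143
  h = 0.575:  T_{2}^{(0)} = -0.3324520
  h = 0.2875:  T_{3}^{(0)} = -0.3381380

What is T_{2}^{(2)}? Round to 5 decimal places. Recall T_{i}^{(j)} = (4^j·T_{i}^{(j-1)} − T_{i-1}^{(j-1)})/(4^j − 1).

-0.34003

T_{1}^{(1)} = (4·(-0.3095143) − (-0.2145115)) / 3 = -0.3411819
T_{2}^{(1)} = (4·(-0.3324520) − (-0.3095143)) / 3 = -0.3400979
T_{2}^{(2)} = -0.3400979 + (-0.3400979 − (-0.3411819))/15 = -0.3400256
(Column j=1 coincides with Simpson's rule on the same nodes.)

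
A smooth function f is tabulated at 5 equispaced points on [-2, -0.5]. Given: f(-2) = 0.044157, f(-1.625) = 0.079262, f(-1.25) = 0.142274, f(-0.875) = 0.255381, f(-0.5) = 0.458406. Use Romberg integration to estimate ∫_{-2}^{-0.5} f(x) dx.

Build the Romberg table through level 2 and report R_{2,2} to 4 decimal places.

R_{0,0} (trapezoid, 1 panel, h=1.5000): 0.376922
R_{1,0} (trapezoid, 2 panels, h=0.7500): 0.295167
R_{2,0} (trapezoid, 4 panels, h=0.3750): 0.273074
R_{1,1} = 0.295167 + (0.295167 − 0.376922)/3 = 0.267915
R_{2,1} = 0.273074 + (0.273074 − 0.295167)/3 = 0.265710
R_{2,2} = 0.265710 + (0.265710 − 0.267915)/15 = 0.265563

0.2656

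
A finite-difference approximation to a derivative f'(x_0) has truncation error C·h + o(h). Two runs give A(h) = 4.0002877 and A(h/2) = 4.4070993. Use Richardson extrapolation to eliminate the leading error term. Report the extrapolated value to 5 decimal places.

Extrapolated value = (2·A(h/2) − A(h)) / (2 − 1)
= (2·4.4070993 − 4.0002877) / 1
= 4.8139109 / 1 = 4.8139109

4.81391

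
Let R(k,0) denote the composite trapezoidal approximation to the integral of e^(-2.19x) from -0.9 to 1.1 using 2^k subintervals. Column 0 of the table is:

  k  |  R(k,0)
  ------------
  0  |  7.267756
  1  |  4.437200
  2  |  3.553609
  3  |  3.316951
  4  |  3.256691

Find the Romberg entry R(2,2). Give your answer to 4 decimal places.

R(1,1) = (4·4.437200 − 7.267756) / 3 = 3.493681
R(2,1) = (4·3.553609 − 4.437200) / 3 = 3.259079
R(2,2) = (16·3.259079 − 3.493681) / 15 = 3.243439

3.2434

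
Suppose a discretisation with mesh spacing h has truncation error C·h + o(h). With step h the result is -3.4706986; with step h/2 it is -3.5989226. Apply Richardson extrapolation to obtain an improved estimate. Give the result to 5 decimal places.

Extrapolated value = (2·A(h/2) − A(h)) / (2 − 1)
= (2·(-3.5989226) − (-3.4706986)) / 1
= -3.7271466 / 1 = -3.7271466

-3.72715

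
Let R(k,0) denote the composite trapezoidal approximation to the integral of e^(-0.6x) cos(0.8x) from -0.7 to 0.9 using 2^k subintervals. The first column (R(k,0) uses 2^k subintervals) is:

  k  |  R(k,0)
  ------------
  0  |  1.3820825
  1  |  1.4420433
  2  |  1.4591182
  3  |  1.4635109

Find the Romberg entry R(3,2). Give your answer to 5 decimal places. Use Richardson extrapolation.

R(2,1) = (4·1.4591182 − 1.4420433) / 3 = 1.4648098
R(3,1) = (4·1.4635109 − 1.4591182) / 3 = 1.4649751
R(3,2) = 1.4649751 + (1.4649751 − 1.4648098)/15 = 1.4649861

1.46499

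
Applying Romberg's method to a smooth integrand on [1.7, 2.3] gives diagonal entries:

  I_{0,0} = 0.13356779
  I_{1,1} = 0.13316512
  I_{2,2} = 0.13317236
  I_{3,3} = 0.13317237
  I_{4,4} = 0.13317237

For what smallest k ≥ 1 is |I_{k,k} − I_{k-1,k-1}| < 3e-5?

|I_{1,1} − I_{0,0}| = 0.00040267 ≥ 3e-5
|I_{2,2} − I_{1,1}| = 0.00000724 < 3e-5

k = 2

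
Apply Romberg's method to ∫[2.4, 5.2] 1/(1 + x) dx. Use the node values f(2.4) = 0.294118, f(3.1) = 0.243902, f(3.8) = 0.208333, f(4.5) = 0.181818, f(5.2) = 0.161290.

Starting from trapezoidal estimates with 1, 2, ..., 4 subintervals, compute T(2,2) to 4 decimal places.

0.6008

T(0,0) (trapezoid, 1 panel, h=2.8000): 0.637571
T(1,0) (trapezoid, 2 panels, h=1.4000): 0.610452
T(2,0) (trapezoid, 4 panels, h=0.7000): 0.603230
T(1,1) = 0.610452 + (0.610452 − 0.637571)/3 = 0.601412
T(2,1) = 0.603230 + (0.603230 − 0.610452)/3 = 0.600823
T(2,2) = 0.600823 + (0.600823 − 0.601412)/15 = 0.600784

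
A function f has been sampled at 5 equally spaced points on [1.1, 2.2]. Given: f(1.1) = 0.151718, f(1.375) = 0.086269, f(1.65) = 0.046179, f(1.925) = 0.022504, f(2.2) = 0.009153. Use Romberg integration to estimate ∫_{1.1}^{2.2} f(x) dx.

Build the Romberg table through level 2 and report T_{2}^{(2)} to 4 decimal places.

0.0631

T_{0}^{(0)} (trapezoid, 1 panel, h=1.1000): 0.088479
T_{1}^{(0)} (trapezoid, 2 panels, h=0.5500): 0.069638
T_{2}^{(0)} (trapezoid, 4 panels, h=0.2750): 0.064732
T_{1}^{(1)} = 0.069638 + (0.069638 − 0.088479)/3 = 0.063358
T_{2}^{(1)} = 0.064732 + (0.064732 − 0.069638)/3 = 0.063097
T_{2}^{(2)} = 0.063097 + (0.063097 − 0.063358)/15 = 0.063080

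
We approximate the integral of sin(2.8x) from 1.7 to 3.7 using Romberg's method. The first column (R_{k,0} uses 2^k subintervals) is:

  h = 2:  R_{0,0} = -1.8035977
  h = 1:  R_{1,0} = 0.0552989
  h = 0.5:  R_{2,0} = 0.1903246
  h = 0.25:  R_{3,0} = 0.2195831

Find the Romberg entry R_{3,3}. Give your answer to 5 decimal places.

0.22930

Richardson extrapolation on the trapezoidal column (denominator 4−1=3):
R_{1,1} = 0.0552989 + (0.0552989 − (-1.8035977))/3 = 0.6749311
R_{2,1} = 0.1903246 + (0.1903246 − 0.0552989)/3 = 0.2353332
R_{3,1} = 0.2195831 + (0.2195831 − 0.1903246)/3 = 0.2293359
R_{2,2} = (16·0.2353332 − 0.6749311) / 15 = 0.2060267
R_{3,2} = 0.2293359 + (0.2293359 − 0.2353332)/15 = 0.2289361
R_{3,3} = 0.2289361 + (0.2289361 − 0.2060267)/63 = 0.2292997
(Column j=1 coincides with Simpson's rule on the same nodes.)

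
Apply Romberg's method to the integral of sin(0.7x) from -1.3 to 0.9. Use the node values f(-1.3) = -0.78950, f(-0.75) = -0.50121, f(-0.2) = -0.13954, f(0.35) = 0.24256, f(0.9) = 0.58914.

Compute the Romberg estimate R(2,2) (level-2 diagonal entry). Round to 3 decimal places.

-0.278

R(0,0) (trapezoid, 1 panel, h=2.2000): -0.22040
R(1,0) (trapezoid, 2 panels, h=1.1000): -0.26369
R(2,0) (trapezoid, 4 panels, h=0.5500): -0.27410
R(1,1) = -0.26369 + (-0.26369 − (-0.22040))/3 = -0.27812
R(2,1) = -0.27410 + (-0.27410 − (-0.26369))/3 = -0.27757
R(2,2) = -0.27757 + (-0.27757 − (-0.27812))/15 = -0.27753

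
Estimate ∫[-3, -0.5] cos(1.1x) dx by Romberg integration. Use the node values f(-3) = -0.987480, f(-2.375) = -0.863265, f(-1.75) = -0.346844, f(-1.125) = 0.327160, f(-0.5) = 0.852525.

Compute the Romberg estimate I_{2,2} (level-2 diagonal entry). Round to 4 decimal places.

I_{0,0} (trapezoid, 1 panel, h=2.5000): -0.168694
I_{1,0} (trapezoid, 2 panels, h=1.2500): -0.517902
I_{2,0} (trapezoid, 4 panels, h=0.6250): -0.594017
I_{1,1} = -0.517902 + (-0.517902 − (-0.168694))/3 = -0.634305
I_{2,1} = -0.594017 + (-0.594017 − (-0.517902))/3 = -0.619389
I_{2,2} = -0.619389 + (-0.619389 − (-0.634305))/15 = -0.618395

-0.6184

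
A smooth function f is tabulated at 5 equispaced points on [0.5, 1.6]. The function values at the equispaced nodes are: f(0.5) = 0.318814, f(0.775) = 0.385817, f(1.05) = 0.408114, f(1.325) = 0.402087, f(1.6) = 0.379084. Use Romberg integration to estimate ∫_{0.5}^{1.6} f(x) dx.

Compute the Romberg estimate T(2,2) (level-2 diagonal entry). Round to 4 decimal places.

0.4277

T(0,0) (trapezoid, 1 panel, h=1.1000): 0.383844
T(1,0) (trapezoid, 2 panels, h=0.5500): 0.416385
T(2,0) (trapezoid, 4 panels, h=0.2750): 0.424866
T(1,1) = 0.416385 + (0.416385 − 0.383844)/3 = 0.427232
T(2,1) = 0.424866 + (0.424866 − 0.416385)/3 = 0.427693
T(2,2) = 0.427693 + (0.427693 − 0.427232)/15 = 0.427724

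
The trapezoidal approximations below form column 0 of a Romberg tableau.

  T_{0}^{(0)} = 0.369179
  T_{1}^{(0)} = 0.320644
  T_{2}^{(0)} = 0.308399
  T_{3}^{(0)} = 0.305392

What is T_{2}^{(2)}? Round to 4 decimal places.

0.3043

T_{1}^{(1)} = (4·0.320644 − 0.369179) / 3 = 0.304466
T_{2}^{(1)} = (4·0.308399 − 0.320644) / 3 = 0.304317
T_{2}^{(2)} = (16·0.304317 − 0.304466) / 15 = 0.304307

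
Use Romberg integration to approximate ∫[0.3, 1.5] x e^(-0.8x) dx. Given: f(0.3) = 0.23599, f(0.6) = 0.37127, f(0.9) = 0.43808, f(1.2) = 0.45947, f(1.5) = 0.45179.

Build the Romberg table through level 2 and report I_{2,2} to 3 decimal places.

0.489

I_{0,0} (trapezoid, 1 panel, h=1.2000): 0.41267
I_{1,0} (trapezoid, 2 panels, h=0.6000): 0.46918
I_{2,0} (trapezoid, 4 panels, h=0.3000): 0.48381
I_{1,1} = 0.46918 + (0.46918 − 0.41267)/3 = 0.48802
I_{2,1} = 0.48381 + (0.48381 − 0.46918)/3 = 0.48869
I_{2,2} = 0.48869 + (0.48869 − 0.48802)/15 = 0.48873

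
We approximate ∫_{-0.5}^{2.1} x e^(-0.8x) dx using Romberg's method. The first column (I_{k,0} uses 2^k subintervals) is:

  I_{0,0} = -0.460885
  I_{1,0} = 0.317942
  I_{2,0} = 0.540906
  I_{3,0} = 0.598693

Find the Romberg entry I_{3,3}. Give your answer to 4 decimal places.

Richardson extrapolation on the trapezoidal column (denominator 4−1=3):
I_{1,1} = 0.317942 + (0.317942 − (-0.460885))/3 = 0.577551
I_{2,1} = (4·0.540906 − 0.317942) / 3 = 0.615227
I_{3,1} = (4·0.598693 − 0.540906) / 3 = 0.617955
I_{2,2} = (16·0.615227 − 0.577551) / 15 = 0.617739
I_{3,2} = (16·0.617955 − 0.615227) / 15 = 0.618137
I_{3,3} = 0.618137 + (0.618137 − 0.617739)/63 = 0.618143
(Column j=1 coincides with Simpson's rule on the same nodes.)

0.6181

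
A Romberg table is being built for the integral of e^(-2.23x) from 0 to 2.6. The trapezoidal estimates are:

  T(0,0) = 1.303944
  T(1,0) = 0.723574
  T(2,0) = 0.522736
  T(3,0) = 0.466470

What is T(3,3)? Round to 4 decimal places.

Richardson extrapolation on the trapezoidal column (denominator 4−1=3):
T(1,1) = (4·0.723574 − 1.303944) / 3 = 0.530117
T(2,1) = (4·0.522736 − 0.723574) / 3 = 0.455790
T(3,1) = 0.466470 + (0.466470 − 0.522736)/3 = 0.447715
T(2,2) = (16·0.455790 − 0.530117) / 15 = 0.450835
T(3,2) = 0.447715 + (0.447715 − 0.455790)/15 = 0.447177
T(3,3) = 0.447177 + (0.447177 − 0.450835)/63 = 0.447119

0.4471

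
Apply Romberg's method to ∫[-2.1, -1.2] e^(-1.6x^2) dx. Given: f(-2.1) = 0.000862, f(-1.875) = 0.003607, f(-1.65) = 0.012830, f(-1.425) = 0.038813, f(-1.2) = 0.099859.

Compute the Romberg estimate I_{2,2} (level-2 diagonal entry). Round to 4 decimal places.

0.0222

I_{0,0} (trapezoid, 1 panel, h=0.9000): 0.045324
I_{1,0} (trapezoid, 2 panels, h=0.4500): 0.028436
I_{2,0} (trapezoid, 4 panels, h=0.2250): 0.023762
I_{1,1} = 0.028436 + (0.028436 − 0.045324)/3 = 0.022807
I_{2,1} = 0.023762 + (0.023762 − 0.028436)/3 = 0.022204
I_{2,2} = 0.022204 + (0.022204 − 0.022807)/15 = 0.022164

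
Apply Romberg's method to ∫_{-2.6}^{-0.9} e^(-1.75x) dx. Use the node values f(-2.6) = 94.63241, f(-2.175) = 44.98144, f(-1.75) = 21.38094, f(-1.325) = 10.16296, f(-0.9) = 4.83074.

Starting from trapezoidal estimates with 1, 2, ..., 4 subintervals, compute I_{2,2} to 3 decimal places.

51.329

I_{0,0} (trapezoid, 1 panel, h=1.7000): 84.54368
I_{1,0} (trapezoid, 2 panels, h=0.8500): 60.44564
I_{2,0} (trapezoid, 4 panels, h=0.4250): 53.65919
I_{1,1} = 60.44564 + (60.44564 − 84.54368)/3 = 52.41296
I_{2,1} = 53.65919 + (53.65919 − 60.44564)/3 = 51.39704
I_{2,2} = 51.39704 + (51.39704 − 52.41296)/15 = 51.32931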